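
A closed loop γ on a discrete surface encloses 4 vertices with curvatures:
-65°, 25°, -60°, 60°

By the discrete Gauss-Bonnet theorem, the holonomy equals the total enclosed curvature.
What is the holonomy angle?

Holonomy = total enclosed curvature = (-65°) + 25° + (-60°) + 60° = -40°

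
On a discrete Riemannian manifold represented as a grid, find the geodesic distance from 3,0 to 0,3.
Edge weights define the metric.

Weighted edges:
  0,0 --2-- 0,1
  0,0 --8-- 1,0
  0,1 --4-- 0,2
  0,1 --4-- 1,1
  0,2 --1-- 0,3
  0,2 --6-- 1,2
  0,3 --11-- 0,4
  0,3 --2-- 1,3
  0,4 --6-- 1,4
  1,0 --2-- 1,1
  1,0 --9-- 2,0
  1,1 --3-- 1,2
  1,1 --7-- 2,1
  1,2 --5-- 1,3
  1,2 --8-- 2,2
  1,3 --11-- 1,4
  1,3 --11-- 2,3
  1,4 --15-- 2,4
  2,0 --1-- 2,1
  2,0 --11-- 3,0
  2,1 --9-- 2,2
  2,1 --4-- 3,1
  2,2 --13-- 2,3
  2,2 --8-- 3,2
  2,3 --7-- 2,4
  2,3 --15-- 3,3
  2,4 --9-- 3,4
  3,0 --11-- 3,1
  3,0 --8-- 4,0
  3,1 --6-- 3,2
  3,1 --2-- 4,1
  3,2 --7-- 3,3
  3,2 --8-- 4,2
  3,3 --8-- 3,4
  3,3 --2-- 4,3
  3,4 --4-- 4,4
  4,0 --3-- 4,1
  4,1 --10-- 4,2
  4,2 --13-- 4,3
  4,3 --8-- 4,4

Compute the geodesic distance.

Shortest path: 3,0 → 2,0 → 2,1 → 1,1 → 0,1 → 0,2 → 0,3, total weight = 28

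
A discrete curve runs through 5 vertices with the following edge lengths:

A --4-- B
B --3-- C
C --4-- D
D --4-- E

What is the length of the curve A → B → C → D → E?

Arc length = 4 + 3 + 4 + 4 = 15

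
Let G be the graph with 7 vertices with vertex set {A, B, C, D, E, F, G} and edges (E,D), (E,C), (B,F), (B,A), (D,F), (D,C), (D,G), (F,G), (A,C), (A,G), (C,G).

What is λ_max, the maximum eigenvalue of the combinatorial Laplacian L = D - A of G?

Degrees: deg(A) = 3, deg(B) = 2, deg(C) = 4, deg(D) = 4, deg(E) = 2, deg(F) = 3, deg(G) = 4.
L = D − A with rows/columns ordered (A, B, C, D, E, F, G):
  [ 3, -1, -1,  0,  0,  0, -1]
  [-1,  2,  0,  0,  0, -1,  0]
  [-1,  0,  4, -1, -1,  0, -1]
  [ 0,  0, -1,  4, -1, -1, -1]
  [ 0,  0, -1, -1,  2,  0,  0]
  [ 0, -1,  0, -1,  0,  3, -1]
  [-1,  0, -1, -1,  0, -1,  4]
Characteristic polynomial: det(λI − L) = λ(λ² − 6λ + 6)(λ² − 8λ + 14)².
Roots: λ = 0; (λ² − 6λ + 6) = 0 ⇒ λ = 3 ± √3 ≈ 1.2679, 4.7321; (λ² − 8λ + 14) = 0 ⇒ λ = 4 ± √2 ≈ 2.5858, 5.4142 (multiplicity 2).
(Check: the roots sum (with multiplicity) to 22, matching trace L = Σdeg = 2·11 = 22.)
Laplacian eigenvalues: [0.0, 1.2679, 2.5858, 2.5858, 4.7321, 5.4142, 5.4142]. Largest eigenvalue (spectral radius) = 5.4142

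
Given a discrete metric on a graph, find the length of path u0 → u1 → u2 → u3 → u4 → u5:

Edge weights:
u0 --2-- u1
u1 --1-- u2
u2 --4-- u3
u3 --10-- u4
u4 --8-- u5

Arc length = 2 + 1 + 4 + 10 + 8 = 25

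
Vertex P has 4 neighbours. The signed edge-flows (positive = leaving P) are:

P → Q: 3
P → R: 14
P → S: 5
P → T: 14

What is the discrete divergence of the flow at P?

Divergence = sum of outgoing flows = 3 + 14 + 5 + 14 = 36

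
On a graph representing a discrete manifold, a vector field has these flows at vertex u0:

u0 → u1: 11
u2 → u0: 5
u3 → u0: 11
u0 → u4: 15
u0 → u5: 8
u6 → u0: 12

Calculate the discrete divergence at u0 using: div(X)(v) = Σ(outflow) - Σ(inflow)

Divergence = sum of outgoing flows = 11 + (-5) + (-11) + 15 + 8 + (-12) = 6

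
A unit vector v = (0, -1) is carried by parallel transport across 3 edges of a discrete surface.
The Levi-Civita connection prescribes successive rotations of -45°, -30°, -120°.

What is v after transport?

Total rotation: (-45°) + (-30°) + (-120°) = -195° ≡ 165° (mod 360°). Final vector: (0.2588, 0.9659)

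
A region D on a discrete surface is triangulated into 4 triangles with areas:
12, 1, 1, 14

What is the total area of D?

12 + 1 + 1 + 14 = 28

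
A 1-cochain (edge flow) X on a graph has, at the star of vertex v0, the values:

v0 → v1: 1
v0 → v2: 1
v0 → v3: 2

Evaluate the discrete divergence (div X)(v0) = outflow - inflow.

Divergence = sum of outgoing flows = 1 + 1 + 2 = 4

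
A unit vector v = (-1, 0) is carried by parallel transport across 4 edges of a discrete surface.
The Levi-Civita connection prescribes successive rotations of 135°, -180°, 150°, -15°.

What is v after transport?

Total rotation: 135° + (-180°) + 150° + (-15°) = 90°. Final vector: (0, -1)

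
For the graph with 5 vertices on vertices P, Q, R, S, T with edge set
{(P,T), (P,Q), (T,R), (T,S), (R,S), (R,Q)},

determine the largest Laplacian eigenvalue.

Degrees: deg(P) = 2, deg(Q) = 2, deg(R) = 3, deg(S) = 2, deg(T) = 3.
L = D − A with rows/columns ordered (P, Q, R, S, T):
  [ 2, -1,  0,  0, -1]
  [-1,  2, -1,  0,  0]
  [ 0, -1,  3, -1, -1]
  [ 0,  0, -1,  2, -1]
  [-1,  0, -1, -1,  3]
Characteristic polynomial: det(λI − L) = λ(λ² − 5λ + 5)(λ² − 7λ + 11).
Roots: λ = 0; (λ² − 5λ + 5) = 0 ⇒ λ = (5 ± √5)/2 ≈ 1.382, 3.618; (λ² − 7λ + 11) = 0 ⇒ λ = (7 ± √5)/2 ≈ 2.382, 4.618.
(Check: the roots sum (with multiplicity) to 12, matching trace L = Σdeg = 2·6 = 12.)
Laplacian eigenvalues: [0.0, 1.382, 2.382, 3.618, 4.618]. Largest eigenvalue (spectral radius) = 4.618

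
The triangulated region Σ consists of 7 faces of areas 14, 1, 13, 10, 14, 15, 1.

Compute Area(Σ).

14 + 1 + 13 + 10 + 14 + 15 + 1 = 68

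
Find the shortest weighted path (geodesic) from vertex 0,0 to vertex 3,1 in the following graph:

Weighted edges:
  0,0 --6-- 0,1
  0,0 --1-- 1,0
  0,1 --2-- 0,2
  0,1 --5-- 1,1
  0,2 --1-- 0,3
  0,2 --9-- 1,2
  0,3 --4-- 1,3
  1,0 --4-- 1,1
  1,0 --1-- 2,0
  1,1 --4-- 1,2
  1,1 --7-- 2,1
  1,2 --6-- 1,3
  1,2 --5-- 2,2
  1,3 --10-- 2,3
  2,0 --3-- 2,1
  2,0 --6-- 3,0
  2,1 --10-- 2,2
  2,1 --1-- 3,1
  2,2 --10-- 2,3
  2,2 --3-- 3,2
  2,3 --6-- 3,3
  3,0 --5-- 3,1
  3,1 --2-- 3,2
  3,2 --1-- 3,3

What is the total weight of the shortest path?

Shortest path: 0,0 → 1,0 → 2,0 → 2,1 → 3,1, total weight = 6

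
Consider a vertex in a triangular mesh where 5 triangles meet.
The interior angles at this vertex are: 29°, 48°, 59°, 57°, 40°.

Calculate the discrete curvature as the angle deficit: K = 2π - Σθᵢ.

Sum of angles = 233°. K = 360° - 233° = 127° = 127π/180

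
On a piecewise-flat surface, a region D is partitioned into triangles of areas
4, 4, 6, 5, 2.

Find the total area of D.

4 + 4 + 6 + 5 + 2 = 21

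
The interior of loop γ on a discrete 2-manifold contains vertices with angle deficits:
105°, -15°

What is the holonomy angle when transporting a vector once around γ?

Holonomy = total enclosed curvature = 105° + (-15°) = 90°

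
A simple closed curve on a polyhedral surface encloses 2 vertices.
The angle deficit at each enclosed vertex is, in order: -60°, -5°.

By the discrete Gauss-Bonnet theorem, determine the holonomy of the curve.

Holonomy = total enclosed curvature = (-60°) + (-5°) = -65°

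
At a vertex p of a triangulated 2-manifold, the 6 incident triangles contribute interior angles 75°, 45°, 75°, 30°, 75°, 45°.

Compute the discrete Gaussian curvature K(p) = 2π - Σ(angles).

Sum of angles = 345°. K = 360° - 345° = 15°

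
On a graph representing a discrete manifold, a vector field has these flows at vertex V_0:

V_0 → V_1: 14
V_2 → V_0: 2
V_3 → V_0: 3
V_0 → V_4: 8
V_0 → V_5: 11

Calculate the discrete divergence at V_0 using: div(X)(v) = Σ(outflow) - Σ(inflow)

Divergence = sum of outgoing flows = 14 + (-2) + (-3) + 8 + 11 = 28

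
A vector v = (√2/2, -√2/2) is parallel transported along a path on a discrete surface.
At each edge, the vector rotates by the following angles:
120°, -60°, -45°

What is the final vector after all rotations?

Total rotation: 120° + (-60°) + (-45°) = 15°. Final vector: (0.8660, -0.5000)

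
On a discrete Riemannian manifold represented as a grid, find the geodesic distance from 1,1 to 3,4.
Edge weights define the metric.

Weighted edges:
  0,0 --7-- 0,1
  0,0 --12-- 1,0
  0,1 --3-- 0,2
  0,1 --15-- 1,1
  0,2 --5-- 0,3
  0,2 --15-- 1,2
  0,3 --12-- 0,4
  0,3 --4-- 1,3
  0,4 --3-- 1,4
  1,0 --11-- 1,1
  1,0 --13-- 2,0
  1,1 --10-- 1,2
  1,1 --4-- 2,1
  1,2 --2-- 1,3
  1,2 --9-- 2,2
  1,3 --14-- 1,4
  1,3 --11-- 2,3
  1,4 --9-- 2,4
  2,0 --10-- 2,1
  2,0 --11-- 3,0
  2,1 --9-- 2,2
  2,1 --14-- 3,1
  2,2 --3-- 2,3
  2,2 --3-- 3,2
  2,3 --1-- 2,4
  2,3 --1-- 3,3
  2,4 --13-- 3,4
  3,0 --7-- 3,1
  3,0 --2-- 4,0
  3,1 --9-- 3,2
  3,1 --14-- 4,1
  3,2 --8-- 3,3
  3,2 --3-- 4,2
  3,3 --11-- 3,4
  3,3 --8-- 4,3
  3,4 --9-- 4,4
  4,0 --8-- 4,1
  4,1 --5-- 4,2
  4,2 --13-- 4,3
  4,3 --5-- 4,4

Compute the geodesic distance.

Shortest path: 1,1 → 2,1 → 2,2 → 2,3 → 3,3 → 3,4, total weight = 28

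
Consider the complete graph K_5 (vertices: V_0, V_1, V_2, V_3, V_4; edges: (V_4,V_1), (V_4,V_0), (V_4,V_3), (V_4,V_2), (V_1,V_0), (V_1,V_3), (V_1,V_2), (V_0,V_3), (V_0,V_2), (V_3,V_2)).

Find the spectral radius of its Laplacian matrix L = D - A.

For the complete graph K_n, L = nI − J (J = all-ones matrix). J has eigenvalues n (once, eigenvector 𝟙) and 0 (multiplicity n−1), so L has eigenvalues 0 (once) and n (multiplicity n−1). Here n = 5: eigenvalue 0 once and 5 with multiplicity 4.
Laplacian eigenvalues: [0.0, 5.0, 5.0, 5.0, 5.0]. Largest eigenvalue (spectral radius) = 5.0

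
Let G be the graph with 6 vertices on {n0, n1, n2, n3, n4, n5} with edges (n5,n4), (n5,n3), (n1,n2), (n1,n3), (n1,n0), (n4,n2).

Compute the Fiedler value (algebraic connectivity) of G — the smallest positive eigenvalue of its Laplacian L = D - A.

Degrees: deg(n0) = 1, deg(n1) = 3, deg(n2) = 2, deg(n3) = 2, deg(n4) = 2, deg(n5) = 2.
L = D − A with rows/columns ordered (n0, n1, n2, n3, n4, n5):
  [ 1, -1,  0,  0,  0,  0]
  [-1,  3, -1, -1,  0,  0]
  [ 0, -1,  2,  0, -1,  0]
  [ 0, -1,  0,  2,  0, -1]
  [ 0,  0, -1,  0,  2, -1]
  [ 0,  0,  0, -1, -1,  2]
Characteristic polynomial: det(λI − L) = λ(λ² − 5λ + 3)(λ² − 5λ + 5)(λ − 2).
Roots: λ = 0; (λ² − 5λ + 3) = 0 ⇒ λ = (5 ± √13)/2 ≈ 0.6972, 4.3028; (λ² − 5λ + 5) = 0 ⇒ λ = (5 ± √5)/2 ≈ 1.382, 3.618; (λ − 2) = 0 ⇒ λ = 2.
(Check: the roots sum (with multiplicity) to 12, matching trace L = Σdeg = 2·6 = 12.)
Laplacian eigenvalues: [0.0, 0.6972, 1.382, 2.0, 3.618, 4.3028]. Algebraic connectivity (smallest non-zero eigenvalue) = 0.6972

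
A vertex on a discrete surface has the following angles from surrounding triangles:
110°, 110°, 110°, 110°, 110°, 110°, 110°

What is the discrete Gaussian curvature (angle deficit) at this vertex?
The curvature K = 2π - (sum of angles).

Sum of angles = 770°. K = 360° - 770° = -410° = -41π/18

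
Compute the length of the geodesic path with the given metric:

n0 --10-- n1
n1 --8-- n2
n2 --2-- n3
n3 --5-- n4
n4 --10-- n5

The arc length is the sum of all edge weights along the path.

Arc length = 10 + 8 + 2 + 5 + 10 = 35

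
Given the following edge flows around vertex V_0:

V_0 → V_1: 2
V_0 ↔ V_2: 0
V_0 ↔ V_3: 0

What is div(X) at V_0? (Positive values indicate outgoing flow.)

Divergence = sum of outgoing flows = 2 + 0 + 0 = 2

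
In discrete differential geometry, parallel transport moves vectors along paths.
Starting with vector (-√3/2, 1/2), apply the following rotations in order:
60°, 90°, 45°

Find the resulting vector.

Total rotation: 60° + 90° + 45° = 195° ≡ -165° (mod 360°). Final vector: (0.9659, -0.2588)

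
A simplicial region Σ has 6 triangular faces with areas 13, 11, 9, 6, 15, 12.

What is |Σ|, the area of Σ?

13 + 11 + 9 + 6 + 15 + 12 = 66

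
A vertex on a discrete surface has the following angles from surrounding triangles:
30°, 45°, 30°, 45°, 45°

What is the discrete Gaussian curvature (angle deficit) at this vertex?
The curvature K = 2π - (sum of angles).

Sum of angles = 195°. K = 360° - 195° = 165°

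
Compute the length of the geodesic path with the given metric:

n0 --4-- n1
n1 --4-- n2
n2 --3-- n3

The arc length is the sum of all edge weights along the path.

Arc length = 4 + 4 + 3 = 11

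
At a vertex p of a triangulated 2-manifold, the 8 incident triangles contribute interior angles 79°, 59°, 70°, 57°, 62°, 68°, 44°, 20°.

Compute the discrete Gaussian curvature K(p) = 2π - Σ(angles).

Sum of angles = 459°. K = 360° - 459° = -99° = -11π/20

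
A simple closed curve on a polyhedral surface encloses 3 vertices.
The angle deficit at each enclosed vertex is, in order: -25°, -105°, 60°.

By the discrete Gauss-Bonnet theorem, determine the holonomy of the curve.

Holonomy = total enclosed curvature = (-25°) + (-105°) + 60° = -70°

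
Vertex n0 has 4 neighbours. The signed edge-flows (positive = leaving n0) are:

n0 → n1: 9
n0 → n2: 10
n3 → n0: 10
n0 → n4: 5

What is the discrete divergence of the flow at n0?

Divergence = sum of outgoing flows = 9 + 10 + (-10) + 5 = 14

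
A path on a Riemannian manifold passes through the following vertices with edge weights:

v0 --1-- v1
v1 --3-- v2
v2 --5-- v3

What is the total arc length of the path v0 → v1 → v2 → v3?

Arc length = 1 + 3 + 5 = 9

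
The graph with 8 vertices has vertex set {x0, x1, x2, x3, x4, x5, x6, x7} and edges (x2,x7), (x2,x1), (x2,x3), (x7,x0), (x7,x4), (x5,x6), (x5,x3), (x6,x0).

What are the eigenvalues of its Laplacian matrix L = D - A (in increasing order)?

Degrees: deg(x0) = 2, deg(x1) = 1, deg(x2) = 3, deg(x3) = 2, deg(x4) = 1, deg(x5) = 2, deg(x6) = 2, deg(x7) = 3.
L = D − A with rows/columns ordered (x0, x1, x2, x3, x4, x5, x6, x7):
  [ 2,  0,  0,  0,  0,  0, -1, -1]
  [ 0,  1, -1,  0,  0,  0,  0,  0]
  [ 0, -1,  3, -1,  0,  0,  0, -1]
  [ 0,  0, -1,  2,  0, -1,  0,  0]
  [ 0,  0,  0,  0,  1,  0,  0, -1]
  [ 0,  0,  0, -1,  0,  2, -1,  0]
  [-1,  0,  0,  0,  0, -1,  2,  0]
  [-1,  0, -1,  0, -1,  0,  0,  3]
Characteristic polynomial: det(λI − L) = λ(λ² − 4λ + 2)²(λ² − 6λ + 6)(λ − 2).
Roots: λ = 0; (λ² − 4λ + 2) = 0 ⇒ λ = 2 ± √2 ≈ 0.5858, 3.4142 (multiplicity 2); (λ² − 6λ + 6) = 0 ⇒ λ = 3 ± √3 ≈ 1.2679, 4.7321; (λ − 2) = 0 ⇒ λ = 2.
(Check: the roots sum (with multiplicity) to 16, matching trace L = Σdeg = 2·8 = 16.)
Laplacian eigenvalues (increasing order): [0.0, 0.5858, 0.5858, 1.2679, 2.0, 3.4142, 3.4142, 4.7321]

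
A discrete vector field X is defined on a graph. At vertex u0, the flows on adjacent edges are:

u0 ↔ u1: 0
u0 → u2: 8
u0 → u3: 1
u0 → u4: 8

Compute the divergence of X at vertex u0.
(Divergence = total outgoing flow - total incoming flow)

Divergence = sum of outgoing flows = 0 + 8 + 1 + 8 = 17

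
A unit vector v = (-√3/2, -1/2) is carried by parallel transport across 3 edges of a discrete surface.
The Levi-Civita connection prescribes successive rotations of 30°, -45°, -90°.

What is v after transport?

Total rotation: 30° + (-45°) + (-90°) = -105°. Final vector: (-0.2588, 0.9659)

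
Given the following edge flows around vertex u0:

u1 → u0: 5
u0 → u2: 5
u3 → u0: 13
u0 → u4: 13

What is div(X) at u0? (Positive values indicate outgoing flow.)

Divergence = sum of outgoing flows = (-5) + 5 + (-13) + 13 = 0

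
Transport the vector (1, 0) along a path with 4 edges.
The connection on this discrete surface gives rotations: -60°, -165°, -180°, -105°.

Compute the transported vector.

Total rotation: (-60°) + (-165°) + (-180°) + (-105°) = -510° ≡ -150° (mod 360°). Final vector: (-0.8660, -0.5000)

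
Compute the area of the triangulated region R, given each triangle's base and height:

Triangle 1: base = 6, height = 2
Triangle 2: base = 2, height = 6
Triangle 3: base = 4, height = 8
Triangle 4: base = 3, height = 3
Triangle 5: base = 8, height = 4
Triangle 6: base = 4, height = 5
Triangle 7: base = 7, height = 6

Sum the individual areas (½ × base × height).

(1/2)×6×2 + (1/2)×2×6 + (1/2)×4×8 + (1/2)×3×3 + (1/2)×8×4 + (1/2)×4×5 + (1/2)×7×6 = 79.5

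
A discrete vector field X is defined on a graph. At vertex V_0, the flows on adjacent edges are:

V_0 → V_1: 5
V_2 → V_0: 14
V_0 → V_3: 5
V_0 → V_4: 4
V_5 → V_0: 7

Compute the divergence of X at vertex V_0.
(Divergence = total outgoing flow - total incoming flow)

Divergence = sum of outgoing flows = 5 + (-14) + 5 + 4 + (-7) = -7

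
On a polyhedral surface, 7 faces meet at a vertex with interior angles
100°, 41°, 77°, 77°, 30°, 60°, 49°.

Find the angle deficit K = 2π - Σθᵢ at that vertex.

Sum of angles = 434°. K = 360° - 434° = -74° = -37π/90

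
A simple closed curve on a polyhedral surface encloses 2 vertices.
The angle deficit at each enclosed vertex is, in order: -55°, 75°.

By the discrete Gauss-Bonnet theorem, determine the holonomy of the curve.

Holonomy = total enclosed curvature = (-55°) + 75° = 20°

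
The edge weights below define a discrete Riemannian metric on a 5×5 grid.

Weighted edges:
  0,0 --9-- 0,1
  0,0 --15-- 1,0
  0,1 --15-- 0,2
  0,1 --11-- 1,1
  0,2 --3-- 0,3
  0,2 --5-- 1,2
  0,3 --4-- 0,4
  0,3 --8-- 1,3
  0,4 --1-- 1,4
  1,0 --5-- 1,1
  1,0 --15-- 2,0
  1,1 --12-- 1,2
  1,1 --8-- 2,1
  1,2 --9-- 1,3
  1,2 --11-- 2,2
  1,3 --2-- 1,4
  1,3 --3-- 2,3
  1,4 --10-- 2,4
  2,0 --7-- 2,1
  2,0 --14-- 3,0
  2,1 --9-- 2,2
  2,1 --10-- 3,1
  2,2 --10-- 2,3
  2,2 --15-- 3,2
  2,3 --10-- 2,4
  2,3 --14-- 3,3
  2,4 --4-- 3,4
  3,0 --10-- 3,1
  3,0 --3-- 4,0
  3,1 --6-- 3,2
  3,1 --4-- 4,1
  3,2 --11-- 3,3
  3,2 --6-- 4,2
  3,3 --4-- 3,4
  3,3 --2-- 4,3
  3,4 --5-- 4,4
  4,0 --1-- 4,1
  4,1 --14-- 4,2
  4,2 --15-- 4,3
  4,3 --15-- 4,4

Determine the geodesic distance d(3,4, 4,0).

Shortest path: 3,4 → 3,3 → 3,2 → 3,1 → 4,1 → 4,0, total weight = 26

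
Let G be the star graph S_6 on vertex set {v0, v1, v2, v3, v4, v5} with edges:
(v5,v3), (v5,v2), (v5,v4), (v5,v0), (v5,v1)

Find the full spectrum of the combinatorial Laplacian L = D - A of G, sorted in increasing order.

The star S_6 is the complete bipartite graph K_{1,5} (one hub of degree 5, 5 leaves of degree 1). The Laplacian spectrum of K_{p,q} is 0, p (multiplicity q−1), q (multiplicity p−1), p+q. With p = 1, q = 5: 0 once, 1 with multiplicity 4, and 6 once. (Check: trace L = sum of degrees = 10 = 4·1 + 6.)
Laplacian eigenvalues (increasing order): [0.0, 1.0, 1.0, 1.0, 1.0, 6.0]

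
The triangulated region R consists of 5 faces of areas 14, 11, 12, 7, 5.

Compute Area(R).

14 + 11 + 12 + 7 + 5 = 49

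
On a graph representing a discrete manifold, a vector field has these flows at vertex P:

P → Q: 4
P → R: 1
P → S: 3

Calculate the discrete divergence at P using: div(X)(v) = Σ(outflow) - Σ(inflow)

Divergence = sum of outgoing flows = 4 + 1 + 3 = 8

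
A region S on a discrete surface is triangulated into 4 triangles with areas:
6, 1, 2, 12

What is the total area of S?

6 + 1 + 2 + 12 = 21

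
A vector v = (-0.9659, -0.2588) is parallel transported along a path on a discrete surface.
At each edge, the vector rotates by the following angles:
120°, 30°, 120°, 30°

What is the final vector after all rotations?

Total rotation: 120° + 30° + 120° + 30° = 300° ≡ -60° (mod 360°). Final vector: (-0.7071, 0.7071)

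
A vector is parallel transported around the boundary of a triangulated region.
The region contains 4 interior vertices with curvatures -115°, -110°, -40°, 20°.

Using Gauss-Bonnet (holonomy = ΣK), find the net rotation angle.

Holonomy = total enclosed curvature = (-115°) + (-110°) + (-40°) + 20° = -245°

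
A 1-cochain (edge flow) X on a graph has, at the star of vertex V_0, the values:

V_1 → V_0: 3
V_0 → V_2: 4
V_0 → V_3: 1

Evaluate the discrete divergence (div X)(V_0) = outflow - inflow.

Divergence = sum of outgoing flows = (-3) + 4 + 1 = 2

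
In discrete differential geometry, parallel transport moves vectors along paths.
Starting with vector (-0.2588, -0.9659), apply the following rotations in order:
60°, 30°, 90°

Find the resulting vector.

Total rotation: 60° + 30° + 90° = 180°. Final vector: (0.2588, 0.9659)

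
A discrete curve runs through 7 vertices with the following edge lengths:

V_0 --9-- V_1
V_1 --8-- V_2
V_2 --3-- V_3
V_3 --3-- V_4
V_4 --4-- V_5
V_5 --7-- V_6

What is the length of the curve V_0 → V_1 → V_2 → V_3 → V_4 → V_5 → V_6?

Arc length = 9 + 8 + 3 + 3 + 4 + 7 = 34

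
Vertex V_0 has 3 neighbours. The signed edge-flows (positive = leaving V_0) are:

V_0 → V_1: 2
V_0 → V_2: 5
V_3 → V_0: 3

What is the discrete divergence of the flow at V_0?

Divergence = sum of outgoing flows = 2 + 5 + (-3) = 4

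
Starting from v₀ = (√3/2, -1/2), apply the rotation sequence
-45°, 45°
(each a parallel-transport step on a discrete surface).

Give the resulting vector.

Total rotation: (-45°) + 45° = 0°. Final vector: (0.8660, -0.5000)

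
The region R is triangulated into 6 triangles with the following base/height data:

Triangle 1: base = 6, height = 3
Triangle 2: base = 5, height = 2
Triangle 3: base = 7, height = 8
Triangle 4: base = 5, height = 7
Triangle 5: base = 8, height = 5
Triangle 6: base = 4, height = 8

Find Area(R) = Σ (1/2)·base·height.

(1/2)×6×3 + (1/2)×5×2 + (1/2)×7×8 + (1/2)×5×7 + (1/2)×8×5 + (1/2)×4×8 = 95.5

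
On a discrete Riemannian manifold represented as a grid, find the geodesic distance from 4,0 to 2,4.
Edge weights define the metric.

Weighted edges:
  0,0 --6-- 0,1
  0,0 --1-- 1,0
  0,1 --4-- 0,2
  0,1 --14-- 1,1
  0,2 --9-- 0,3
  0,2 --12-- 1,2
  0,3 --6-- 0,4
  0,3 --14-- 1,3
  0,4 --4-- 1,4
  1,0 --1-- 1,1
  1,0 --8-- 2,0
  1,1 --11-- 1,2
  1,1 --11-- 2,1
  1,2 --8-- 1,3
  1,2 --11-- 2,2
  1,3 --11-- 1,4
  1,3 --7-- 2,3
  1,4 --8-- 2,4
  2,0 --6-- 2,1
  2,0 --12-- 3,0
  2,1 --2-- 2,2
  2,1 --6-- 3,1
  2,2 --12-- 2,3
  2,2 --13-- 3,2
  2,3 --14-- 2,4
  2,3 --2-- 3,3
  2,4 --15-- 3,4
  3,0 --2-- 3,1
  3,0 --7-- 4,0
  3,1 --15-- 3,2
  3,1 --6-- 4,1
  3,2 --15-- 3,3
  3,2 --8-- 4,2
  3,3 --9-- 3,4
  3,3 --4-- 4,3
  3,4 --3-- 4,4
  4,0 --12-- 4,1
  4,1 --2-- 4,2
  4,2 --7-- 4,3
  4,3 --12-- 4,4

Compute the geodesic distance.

Shortest path: 4,0 → 4,1 → 4,2 → 4,3 → 3,3 → 2,3 → 2,4, total weight = 41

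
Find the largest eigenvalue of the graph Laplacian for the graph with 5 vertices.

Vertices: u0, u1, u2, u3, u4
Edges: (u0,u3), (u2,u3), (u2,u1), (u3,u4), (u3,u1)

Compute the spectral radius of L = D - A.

Degrees: deg(u0) = 1, deg(u1) = 2, deg(u2) = 2, deg(u3) = 4, deg(u4) = 1.
L = D − A with rows/columns ordered (u0, u1, u2, u3, u4):
  [ 1,  0,  0, -1,  0]
  [ 0,  2, -1, -1,  0]
  [ 0, -1,  2, -1,  0]
  [-1, -1, -1,  4, -1]
  [ 0,  0,  0, -1,  1]
Characteristic polynomial: det(λI − L) = λ(λ − 1)²(λ − 3)(λ − 5).
Roots: λ = 0; (λ − 1) = 0 ⇒ λ = 1 (multiplicity 2); (λ − 3) = 0 ⇒ λ = 3; (λ − 5) = 0 ⇒ λ = 5.
(Check: the roots sum (with multiplicity) to 10, matching trace L = Σdeg = 2·5 = 10.)
Laplacian eigenvalues: [0.0, 1.0, 1.0, 3.0, 5.0]. Largest eigenvalue (spectral radius) = 5.0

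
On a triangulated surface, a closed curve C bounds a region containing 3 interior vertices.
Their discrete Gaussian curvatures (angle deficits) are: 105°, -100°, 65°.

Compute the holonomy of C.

Holonomy = total enclosed curvature = 105° + (-100°) + 65° = 70°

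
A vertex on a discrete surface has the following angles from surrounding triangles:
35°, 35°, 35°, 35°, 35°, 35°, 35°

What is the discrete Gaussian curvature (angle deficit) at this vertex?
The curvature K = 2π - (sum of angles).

Sum of angles = 245°. K = 360° - 245° = 115° = 23π/36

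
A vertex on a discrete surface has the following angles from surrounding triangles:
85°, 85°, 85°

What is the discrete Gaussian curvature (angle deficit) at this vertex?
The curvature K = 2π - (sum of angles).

Sum of angles = 255°. K = 360° - 255° = 105°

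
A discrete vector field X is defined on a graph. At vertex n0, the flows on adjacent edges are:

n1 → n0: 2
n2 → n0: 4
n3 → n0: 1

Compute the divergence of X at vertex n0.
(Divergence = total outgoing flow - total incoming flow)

Divergence = sum of outgoing flows = (-2) + (-4) + (-1) = -7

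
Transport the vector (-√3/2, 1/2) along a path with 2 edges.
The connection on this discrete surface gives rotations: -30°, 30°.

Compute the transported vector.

Total rotation: (-30°) + 30° = 0°. Final vector: (-0.8660, 0.5000)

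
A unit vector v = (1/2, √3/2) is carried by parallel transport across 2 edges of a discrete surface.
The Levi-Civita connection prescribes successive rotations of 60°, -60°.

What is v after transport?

Total rotation: 60° + (-60°) = 0°. Final vector: (0.5000, 0.8660)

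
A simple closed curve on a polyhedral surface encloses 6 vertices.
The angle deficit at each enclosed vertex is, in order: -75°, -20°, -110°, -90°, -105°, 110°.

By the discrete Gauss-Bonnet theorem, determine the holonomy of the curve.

Holonomy = total enclosed curvature = (-75°) + (-20°) + (-110°) + (-90°) + (-105°) + 110° = -290°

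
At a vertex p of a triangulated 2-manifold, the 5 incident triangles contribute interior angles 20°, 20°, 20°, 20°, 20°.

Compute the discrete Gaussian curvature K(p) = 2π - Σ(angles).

Sum of angles = 100°. K = 360° - 100° = 260°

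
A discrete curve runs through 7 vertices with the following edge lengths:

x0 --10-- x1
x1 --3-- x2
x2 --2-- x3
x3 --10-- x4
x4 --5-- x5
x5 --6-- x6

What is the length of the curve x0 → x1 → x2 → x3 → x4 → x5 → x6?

Arc length = 10 + 3 + 2 + 10 + 5 + 6 = 36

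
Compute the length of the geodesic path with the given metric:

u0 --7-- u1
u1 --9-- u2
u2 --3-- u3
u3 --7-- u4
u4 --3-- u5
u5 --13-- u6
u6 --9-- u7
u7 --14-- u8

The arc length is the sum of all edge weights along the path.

Arc length = 7 + 9 + 3 + 7 + 3 + 13 + 9 + 14 = 65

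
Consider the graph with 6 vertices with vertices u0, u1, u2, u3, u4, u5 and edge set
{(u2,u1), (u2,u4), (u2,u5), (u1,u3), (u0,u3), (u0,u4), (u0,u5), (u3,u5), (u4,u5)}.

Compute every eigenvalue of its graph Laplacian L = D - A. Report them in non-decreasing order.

Degrees: deg(u0) = 3, deg(u1) = 2, deg(u2) = 3, deg(u3) = 3, deg(u4) = 3, deg(u5) = 4.
L = D − A with rows/columns ordered (u0, u1, u2, u3, u4, u5):
  [ 3,  0,  0, -1, -1, -1]
  [ 0,  2, -1, -1,  0,  0]
  [ 0, -1,  3,  0, -1, -1]
  [-1, -1,  0,  3,  0, -1]
  [-1,  0, -1,  0,  3, -1]
  [-1,  0, -1, -1, -1,  4]
Characteristic polynomial: det(λI − L) = λ(λ² − 7λ + 9)(λ² − 7λ + 11)(λ − 4).
Roots: λ = 0; (λ² − 7λ + 9) = 0 ⇒ λ = (7 ± √13)/2 ≈ 1.6972, 5.3028; (λ² − 7λ + 11) = 0 ⇒ λ = (7 ± √5)/2 ≈ 2.382, 4.618; (λ − 4) = 0 ⇒ λ = 4.
(Check: the roots sum (with multiplicity) to 18, matching trace L = Σdeg = 2·9 = 18.)
Laplacian eigenvalues (increasing order): [0.0, 1.6972, 2.382, 4.0, 4.618, 5.3028]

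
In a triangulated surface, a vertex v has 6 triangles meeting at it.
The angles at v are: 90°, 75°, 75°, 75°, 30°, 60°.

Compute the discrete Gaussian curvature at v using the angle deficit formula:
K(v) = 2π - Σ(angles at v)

Sum of angles = 405°. K = 360° - 405° = -45° = -π/4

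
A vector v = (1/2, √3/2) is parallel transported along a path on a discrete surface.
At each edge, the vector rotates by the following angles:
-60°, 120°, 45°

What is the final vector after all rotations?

Total rotation: (-60°) + 120° + 45° = 105°. Final vector: (-0.9659, 0.2588)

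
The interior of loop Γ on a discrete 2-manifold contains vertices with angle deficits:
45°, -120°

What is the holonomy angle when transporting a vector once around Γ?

Holonomy = total enclosed curvature = 45° + (-120°) = -75°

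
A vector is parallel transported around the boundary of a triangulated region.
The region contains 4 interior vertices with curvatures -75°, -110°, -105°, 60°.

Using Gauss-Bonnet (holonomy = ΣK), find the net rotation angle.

Holonomy = total enclosed curvature = (-75°) + (-110°) + (-105°) + 60° = -230°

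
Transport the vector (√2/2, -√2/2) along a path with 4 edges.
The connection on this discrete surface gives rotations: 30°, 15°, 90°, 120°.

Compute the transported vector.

Total rotation: 30° + 15° + 90° + 120° = 255° ≡ -105° (mod 360°). Final vector: (-0.8660, -0.5000)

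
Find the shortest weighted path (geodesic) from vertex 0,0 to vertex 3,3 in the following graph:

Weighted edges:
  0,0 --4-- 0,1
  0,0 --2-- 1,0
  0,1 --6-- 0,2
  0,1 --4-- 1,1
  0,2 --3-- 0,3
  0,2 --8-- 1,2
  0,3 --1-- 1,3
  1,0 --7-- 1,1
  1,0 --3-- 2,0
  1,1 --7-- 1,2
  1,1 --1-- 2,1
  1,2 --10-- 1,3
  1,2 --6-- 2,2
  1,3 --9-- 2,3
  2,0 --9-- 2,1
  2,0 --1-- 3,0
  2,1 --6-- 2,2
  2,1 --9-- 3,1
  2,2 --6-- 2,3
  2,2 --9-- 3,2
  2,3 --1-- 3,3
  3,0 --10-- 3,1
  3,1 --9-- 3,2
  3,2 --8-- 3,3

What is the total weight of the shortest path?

Shortest path: 0,0 → 0,1 → 1,1 → 2,1 → 2,2 → 2,3 → 3,3, total weight = 22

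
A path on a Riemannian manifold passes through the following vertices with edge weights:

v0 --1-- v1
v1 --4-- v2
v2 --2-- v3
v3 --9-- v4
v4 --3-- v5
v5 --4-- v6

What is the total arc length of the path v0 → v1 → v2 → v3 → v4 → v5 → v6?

Arc length = 1 + 4 + 2 + 9 + 3 + 4 = 23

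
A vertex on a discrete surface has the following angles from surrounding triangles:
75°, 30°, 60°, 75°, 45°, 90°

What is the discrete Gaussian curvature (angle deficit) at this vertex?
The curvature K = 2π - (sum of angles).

Sum of angles = 375°. K = 360° - 375° = -15°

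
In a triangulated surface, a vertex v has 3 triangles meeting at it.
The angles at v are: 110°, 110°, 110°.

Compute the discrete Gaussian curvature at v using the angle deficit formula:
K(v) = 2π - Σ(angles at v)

Sum of angles = 330°. K = 360° - 330° = 30°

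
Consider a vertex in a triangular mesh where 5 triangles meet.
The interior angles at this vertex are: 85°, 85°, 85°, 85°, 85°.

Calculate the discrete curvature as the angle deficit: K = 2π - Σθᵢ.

Sum of angles = 425°. K = 360° - 425° = -65° = -13π/36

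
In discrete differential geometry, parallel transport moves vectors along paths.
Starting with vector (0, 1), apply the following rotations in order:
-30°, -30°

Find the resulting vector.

Total rotation: (-30°) + (-30°) = -60°. Final vector: (0.8660, 0.5000)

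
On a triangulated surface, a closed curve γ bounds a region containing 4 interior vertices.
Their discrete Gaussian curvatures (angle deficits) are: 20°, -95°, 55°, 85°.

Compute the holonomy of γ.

Holonomy = total enclosed curvature = 20° + (-95°) + 55° + 85° = 65°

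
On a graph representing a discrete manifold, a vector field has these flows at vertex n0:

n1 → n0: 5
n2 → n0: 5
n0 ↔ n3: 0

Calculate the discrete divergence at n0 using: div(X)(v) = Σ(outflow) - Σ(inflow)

Divergence = sum of outgoing flows = (-5) + (-5) + 0 = -10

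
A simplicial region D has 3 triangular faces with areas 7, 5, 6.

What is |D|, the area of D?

7 + 5 + 6 = 18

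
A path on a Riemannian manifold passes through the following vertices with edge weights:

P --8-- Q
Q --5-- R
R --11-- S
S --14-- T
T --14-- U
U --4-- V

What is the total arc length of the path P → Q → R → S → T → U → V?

Arc length = 8 + 5 + 11 + 14 + 14 + 4 = 56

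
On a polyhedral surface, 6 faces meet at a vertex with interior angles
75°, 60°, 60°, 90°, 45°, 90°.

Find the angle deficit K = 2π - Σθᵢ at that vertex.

Sum of angles = 420°. K = 360° - 420° = -60° = -π/3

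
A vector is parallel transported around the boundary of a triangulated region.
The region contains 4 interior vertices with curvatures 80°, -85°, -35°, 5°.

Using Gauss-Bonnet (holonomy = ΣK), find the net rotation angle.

Holonomy = total enclosed curvature = 80° + (-85°) + (-35°) + 5° = -35°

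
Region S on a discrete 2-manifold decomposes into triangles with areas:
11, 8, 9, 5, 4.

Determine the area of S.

11 + 8 + 9 + 5 + 4 = 37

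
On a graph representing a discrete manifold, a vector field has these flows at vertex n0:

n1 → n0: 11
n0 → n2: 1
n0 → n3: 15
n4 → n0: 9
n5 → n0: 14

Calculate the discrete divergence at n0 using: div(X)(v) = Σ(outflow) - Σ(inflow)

Divergence = sum of outgoing flows = (-11) + 1 + 15 + (-9) + (-14) = -18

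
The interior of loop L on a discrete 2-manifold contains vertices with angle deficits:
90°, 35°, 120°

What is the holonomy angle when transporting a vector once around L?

Holonomy = total enclosed curvature = 90° + 35° + 120° = 245°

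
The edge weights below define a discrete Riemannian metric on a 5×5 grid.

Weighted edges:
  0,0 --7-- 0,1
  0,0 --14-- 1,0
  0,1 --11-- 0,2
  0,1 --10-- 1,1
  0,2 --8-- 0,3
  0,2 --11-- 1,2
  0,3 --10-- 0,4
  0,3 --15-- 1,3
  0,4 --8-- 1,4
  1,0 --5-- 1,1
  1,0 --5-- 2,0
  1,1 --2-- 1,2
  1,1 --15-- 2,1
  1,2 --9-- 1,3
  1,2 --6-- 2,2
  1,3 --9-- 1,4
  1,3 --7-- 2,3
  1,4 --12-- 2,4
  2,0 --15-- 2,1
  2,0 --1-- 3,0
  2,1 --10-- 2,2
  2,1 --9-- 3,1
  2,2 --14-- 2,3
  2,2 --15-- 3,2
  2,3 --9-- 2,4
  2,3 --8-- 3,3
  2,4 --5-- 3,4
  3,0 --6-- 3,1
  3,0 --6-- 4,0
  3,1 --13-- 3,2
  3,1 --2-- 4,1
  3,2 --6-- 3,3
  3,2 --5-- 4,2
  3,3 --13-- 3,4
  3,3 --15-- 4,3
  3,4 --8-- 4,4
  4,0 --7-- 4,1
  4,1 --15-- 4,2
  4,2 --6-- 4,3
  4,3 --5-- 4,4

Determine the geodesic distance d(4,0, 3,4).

Shortest path: 4,0 → 4,1 → 3,1 → 3,2 → 3,3 → 3,4, total weight = 41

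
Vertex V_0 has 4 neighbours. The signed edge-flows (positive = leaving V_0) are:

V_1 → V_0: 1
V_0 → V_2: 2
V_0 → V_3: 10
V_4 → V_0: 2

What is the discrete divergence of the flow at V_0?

Divergence = sum of outgoing flows = (-1) + 2 + 10 + (-2) = 9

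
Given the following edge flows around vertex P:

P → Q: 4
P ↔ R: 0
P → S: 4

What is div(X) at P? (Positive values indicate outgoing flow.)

Divergence = sum of outgoing flows = 4 + 0 + 4 = 8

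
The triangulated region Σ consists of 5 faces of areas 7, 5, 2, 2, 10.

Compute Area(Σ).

7 + 5 + 2 + 2 + 10 = 26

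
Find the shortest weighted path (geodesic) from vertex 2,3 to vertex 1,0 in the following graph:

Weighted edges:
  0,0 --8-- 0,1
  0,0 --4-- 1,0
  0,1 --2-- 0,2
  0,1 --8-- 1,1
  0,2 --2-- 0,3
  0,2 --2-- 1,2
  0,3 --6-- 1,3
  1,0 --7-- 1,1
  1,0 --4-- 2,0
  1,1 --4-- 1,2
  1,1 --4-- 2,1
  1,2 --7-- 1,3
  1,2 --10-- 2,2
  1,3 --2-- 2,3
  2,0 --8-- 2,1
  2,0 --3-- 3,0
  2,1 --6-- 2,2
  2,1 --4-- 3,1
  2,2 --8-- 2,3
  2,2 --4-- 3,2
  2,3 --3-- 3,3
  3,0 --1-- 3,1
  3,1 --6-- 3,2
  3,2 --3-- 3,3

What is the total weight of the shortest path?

Shortest path: 2,3 → 1,3 → 1,2 → 1,1 → 1,0, total weight = 20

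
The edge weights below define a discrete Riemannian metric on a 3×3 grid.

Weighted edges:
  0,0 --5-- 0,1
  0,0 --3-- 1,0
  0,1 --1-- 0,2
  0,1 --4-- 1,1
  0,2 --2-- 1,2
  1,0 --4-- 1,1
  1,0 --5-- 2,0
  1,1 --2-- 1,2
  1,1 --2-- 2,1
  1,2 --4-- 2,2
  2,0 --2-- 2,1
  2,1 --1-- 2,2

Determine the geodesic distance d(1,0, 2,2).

Shortest path: 1,0 → 1,1 → 2,1 → 2,2, total weight = 7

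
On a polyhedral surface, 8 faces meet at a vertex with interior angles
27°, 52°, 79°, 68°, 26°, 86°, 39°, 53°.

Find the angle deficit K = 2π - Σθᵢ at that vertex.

Sum of angles = 430°. K = 360° - 430° = -70° = -7π/18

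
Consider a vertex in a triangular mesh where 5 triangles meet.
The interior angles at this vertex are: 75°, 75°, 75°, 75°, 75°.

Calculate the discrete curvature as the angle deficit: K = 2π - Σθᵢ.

Sum of angles = 375°. K = 360° - 375° = -15°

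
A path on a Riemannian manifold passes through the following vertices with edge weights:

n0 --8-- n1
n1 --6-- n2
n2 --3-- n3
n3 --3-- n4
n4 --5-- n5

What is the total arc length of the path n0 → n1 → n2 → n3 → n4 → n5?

Arc length = 8 + 6 + 3 + 3 + 5 = 25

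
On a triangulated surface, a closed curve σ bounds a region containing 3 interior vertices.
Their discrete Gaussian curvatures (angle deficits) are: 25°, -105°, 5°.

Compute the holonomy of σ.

Holonomy = total enclosed curvature = 25° + (-105°) + 5° = -75°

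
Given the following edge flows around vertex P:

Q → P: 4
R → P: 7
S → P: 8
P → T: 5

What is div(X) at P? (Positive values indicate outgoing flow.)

Divergence = sum of outgoing flows = (-4) + (-7) + (-8) + 5 = -14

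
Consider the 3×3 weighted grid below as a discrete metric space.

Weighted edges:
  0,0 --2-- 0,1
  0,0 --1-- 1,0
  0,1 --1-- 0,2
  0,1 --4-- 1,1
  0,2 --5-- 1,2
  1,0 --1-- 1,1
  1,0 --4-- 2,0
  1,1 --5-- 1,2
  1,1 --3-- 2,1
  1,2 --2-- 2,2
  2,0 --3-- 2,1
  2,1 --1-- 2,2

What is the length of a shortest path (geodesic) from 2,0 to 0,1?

Shortest path: 2,0 → 1,0 → 0,0 → 0,1, total weight = 7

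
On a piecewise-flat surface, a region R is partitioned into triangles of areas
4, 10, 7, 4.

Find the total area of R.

4 + 10 + 7 + 4 = 25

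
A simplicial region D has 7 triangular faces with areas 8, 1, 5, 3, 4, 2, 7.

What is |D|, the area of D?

8 + 1 + 5 + 3 + 4 + 2 + 7 = 30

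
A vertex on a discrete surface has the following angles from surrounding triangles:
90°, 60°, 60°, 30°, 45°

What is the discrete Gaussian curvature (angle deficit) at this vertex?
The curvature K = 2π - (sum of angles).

Sum of angles = 285°. K = 360° - 285° = 75° = 5π/12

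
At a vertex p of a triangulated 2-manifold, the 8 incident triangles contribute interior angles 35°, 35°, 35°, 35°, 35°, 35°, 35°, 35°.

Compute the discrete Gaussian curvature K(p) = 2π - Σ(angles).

Sum of angles = 280°. K = 360° - 280° = 80° = 4π/9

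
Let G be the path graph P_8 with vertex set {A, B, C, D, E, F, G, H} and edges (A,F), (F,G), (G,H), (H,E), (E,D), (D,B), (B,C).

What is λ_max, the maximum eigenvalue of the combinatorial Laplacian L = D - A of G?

The path graph P_n has Laplacian eigenvalues λ_k = 2 − 2cos(kπ/n), k = 0, 1, …, n−1. Here n = 8:
k=0: 2 − 2cos(0) = 0.0; k=1: 2 − 2cos(π/8) = 0.1522; k=2: 2 − 2cos(π/4) = 0.5858; k=3: 2 − 2cos(3π/8) = 1.2346; k=4: 2 − 2cos(π/2) = 2.0; k=5: 2 − 2cos(5π/8) = 2.7654; k=6: 2 − 2cos(3π/4) = 3.4142; k=7: 2 − 2cos(7π/8) = 3.8478.
Laplacian eigenvalues: [0.0, 0.1522, 0.5858, 1.2346, 2.0, 2.7654, 3.4142, 3.8478]. Largest eigenvalue (spectral radius) = 3.8478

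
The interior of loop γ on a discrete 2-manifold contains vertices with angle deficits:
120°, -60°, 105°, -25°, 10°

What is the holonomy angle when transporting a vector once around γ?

Holonomy = total enclosed curvature = 120° + (-60°) + 105° + (-25°) + 10° = 150°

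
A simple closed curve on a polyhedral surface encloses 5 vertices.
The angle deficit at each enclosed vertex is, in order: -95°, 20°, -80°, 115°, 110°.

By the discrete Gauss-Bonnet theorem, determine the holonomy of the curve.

Holonomy = total enclosed curvature = (-95°) + 20° + (-80°) + 115° + 110° = 70°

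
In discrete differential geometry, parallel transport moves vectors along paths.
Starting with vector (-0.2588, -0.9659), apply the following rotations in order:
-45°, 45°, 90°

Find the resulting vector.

Total rotation: (-45°) + 45° + 90° = 90°. Final vector: (0.9659, -0.2588)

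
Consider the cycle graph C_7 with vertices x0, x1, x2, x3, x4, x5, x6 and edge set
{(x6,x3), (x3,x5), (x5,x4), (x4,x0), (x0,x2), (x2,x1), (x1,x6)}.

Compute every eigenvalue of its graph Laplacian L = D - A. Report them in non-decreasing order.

The cycle graph C_n has Laplacian eigenvalues λ_k = 2 − 2cos(2πk/n), k = 0, 1, …, n−1. Here n = 7:
k=0: 2 − 2cos(0) = 0.0; k=1: 2 − 2cos(2π/7) = 0.753; k=2: 2 − 2cos(4π/7) = 2.445; k=3: 2 − 2cos(6π/7) = 3.8019; k=4: 2 − 2cos(8π/7) = 3.8019; k=5: 2 − 2cos(10π/7) = 2.445; k=6: 2 − 2cos(12π/7) = 0.753.
Laplacian eigenvalues (increasing order): [0.0, 0.753, 0.753, 2.445, 2.445, 3.8019, 3.8019]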